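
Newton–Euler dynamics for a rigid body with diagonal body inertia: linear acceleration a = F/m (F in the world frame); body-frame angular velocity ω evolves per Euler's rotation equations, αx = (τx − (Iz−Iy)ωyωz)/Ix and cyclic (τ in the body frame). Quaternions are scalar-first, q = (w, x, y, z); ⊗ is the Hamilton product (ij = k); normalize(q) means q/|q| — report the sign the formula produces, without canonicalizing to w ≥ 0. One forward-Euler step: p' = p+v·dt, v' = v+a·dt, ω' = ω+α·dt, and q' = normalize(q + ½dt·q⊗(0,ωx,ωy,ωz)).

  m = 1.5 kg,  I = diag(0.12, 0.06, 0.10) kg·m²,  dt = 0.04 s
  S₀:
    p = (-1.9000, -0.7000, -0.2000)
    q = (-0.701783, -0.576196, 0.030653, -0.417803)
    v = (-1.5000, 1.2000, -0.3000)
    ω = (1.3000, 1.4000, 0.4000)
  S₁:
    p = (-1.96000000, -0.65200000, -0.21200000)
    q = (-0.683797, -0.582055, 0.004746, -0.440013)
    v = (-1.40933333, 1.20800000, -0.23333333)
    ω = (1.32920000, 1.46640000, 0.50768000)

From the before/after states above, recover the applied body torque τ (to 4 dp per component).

ω₁ − ω₀ = (0.02920000, 0.06640000, 0.10768000)
gyro term ω₀×Iω₀ = (0.0224, 0.0104, -0.1092)
applied torque τ = (0.1100, 0.1100, 0.1600)

τ = (0.1100, 0.1100, 0.1600)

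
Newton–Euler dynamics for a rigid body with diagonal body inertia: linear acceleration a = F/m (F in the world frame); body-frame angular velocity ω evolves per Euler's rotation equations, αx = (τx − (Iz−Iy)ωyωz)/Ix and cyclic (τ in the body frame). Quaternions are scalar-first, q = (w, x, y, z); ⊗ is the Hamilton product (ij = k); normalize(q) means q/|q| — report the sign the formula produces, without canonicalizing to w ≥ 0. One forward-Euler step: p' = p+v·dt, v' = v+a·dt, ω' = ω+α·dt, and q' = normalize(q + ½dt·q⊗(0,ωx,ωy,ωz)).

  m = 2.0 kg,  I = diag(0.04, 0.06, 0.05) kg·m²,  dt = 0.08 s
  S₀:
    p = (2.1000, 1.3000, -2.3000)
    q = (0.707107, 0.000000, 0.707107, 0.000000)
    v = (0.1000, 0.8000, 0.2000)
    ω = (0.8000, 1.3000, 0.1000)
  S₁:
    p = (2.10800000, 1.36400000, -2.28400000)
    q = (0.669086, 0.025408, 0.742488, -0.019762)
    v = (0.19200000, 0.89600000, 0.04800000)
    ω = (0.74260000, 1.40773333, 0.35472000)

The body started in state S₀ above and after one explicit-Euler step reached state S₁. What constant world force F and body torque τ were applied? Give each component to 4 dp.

F = (2.3000, 2.4000, -3.8000)
τ = (-0.0300, 0.0800, 0.1800)

Δv = v₁−v₀ = (0.09200000, 0.09600000, -0.15200000)
m·(v₁−v₀)/dt = (2.3000, 2.4000, -3.8000)
rate change Δω = (-0.05740000, 0.10773333, 0.25472000)
applied torque τ = (-0.0300, 0.0800, 0.1800)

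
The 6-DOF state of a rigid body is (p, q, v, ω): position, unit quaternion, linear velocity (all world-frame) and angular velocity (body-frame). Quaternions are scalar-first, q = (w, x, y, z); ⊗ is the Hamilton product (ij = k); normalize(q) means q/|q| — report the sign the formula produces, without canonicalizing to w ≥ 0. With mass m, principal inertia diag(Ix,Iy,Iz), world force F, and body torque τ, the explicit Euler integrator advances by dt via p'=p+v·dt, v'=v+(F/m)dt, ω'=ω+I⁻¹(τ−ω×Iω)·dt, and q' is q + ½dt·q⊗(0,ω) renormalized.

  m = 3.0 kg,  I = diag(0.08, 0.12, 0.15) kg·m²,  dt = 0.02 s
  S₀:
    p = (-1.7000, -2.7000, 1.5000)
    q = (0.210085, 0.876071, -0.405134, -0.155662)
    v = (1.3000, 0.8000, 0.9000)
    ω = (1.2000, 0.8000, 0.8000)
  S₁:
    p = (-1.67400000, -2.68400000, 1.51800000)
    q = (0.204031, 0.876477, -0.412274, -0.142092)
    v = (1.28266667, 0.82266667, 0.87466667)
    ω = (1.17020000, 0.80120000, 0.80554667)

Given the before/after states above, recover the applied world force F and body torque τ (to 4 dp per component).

rate change Δω = (-0.02980000, 0.00120000, 0.00554667)
ω₀×(Iω₀) = (0.0192, -0.0672, 0.0384)
I·α + gyro = (-0.1000, -0.0600, 0.0800)
velocity change Δv = (-0.01733333, 0.02266667, -0.02533333)
m·(v₁−v₀)/dt = (-2.6000, 3.4000, -3.8000)

F = (-2.6000, 3.4000, -3.8000)
τ = (-0.1000, -0.0600, 0.0800)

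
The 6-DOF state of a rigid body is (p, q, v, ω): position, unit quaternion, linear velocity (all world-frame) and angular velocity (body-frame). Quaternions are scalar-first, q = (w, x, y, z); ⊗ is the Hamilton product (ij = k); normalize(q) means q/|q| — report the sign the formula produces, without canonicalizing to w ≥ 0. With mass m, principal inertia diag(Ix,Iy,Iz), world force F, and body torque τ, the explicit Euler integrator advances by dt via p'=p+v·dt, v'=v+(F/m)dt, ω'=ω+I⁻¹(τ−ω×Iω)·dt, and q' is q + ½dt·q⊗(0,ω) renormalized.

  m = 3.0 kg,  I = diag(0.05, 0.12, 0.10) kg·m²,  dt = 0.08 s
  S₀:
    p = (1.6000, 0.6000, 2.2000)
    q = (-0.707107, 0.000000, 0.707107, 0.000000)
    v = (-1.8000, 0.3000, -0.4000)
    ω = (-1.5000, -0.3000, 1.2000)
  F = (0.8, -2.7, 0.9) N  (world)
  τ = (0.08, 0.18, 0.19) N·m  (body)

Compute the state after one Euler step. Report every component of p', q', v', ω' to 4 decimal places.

p + v·dt = (1.4560, 0.6240, 2.1680)
new velocity v' = (-1.7787, 0.2280, -0.3760)
(τ − ω×Iω)/I = (1.4560, 0.7500, 1.5850)
ω + α·dt = (-1.3835, -0.2400, 1.3268)
2q̇ = q⊗(0,ω) = (0.2121321, 1.9091889, 0.2121321, 0.2121321)
updated quaternion q' = (-0.6965, 0.0761, 0.7134, 0.0085)

p' = (1.4560, 0.6240, 2.1680)
q' = (-0.6965, 0.0761, 0.7134, 0.0085)
v' = (-1.7787, 0.2280, -0.3760)
ω' = (-1.3835, -0.2400, 1.3268)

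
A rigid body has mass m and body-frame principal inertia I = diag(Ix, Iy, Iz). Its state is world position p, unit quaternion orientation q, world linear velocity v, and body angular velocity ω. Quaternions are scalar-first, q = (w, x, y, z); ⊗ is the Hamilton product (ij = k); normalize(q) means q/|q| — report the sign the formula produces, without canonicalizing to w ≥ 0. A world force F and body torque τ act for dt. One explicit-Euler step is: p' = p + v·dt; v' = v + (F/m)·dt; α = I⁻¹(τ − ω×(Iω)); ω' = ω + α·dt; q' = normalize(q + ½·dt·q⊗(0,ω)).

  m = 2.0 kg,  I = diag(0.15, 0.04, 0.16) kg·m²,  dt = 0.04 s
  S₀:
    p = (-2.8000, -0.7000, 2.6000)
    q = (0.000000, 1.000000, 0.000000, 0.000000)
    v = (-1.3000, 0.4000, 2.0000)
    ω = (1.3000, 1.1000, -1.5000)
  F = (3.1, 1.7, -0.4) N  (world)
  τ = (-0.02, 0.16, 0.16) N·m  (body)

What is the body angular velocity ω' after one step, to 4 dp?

ω' = (1.3475, 1.2405, -1.4207)

gyro term ω×Iω = (-0.1980, 0.0195, -0.1573)
α = I⁻¹(τ − ω×Iω) = (1.1867, 3.5125, 1.9831)
ω + α·dt = (1.3475, 1.2405, -1.4207)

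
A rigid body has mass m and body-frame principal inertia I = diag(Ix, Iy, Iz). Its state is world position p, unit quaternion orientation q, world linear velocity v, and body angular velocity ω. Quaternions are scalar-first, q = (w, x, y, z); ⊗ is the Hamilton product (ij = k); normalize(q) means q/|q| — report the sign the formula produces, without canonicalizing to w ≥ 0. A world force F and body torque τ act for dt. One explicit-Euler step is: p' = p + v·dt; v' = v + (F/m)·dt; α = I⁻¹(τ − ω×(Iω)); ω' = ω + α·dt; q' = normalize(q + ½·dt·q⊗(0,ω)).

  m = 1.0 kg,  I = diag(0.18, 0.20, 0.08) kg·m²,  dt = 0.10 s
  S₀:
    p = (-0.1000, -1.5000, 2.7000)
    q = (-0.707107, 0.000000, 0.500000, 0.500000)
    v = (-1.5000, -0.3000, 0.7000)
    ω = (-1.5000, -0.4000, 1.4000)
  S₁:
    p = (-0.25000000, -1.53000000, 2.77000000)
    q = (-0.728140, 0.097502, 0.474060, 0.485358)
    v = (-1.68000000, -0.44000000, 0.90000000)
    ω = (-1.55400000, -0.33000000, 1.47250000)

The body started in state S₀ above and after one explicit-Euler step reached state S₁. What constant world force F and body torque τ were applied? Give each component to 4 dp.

Δω = ω₁−ω₀ = (-0.05400000, 0.07000000, 0.07250000)
ω₀×(Iω₀) = (0.0672, -0.2100, 0.0120)
τ = I·(Δω/dt) + ω₀×(Iω₀) = (-0.0300, -0.0700, 0.0700)
Δv = v₁−v₀ = (-0.18000000, -0.14000000, 0.20000000)
F = m·Δv/dt = (-1.8000, -1.4000, 2.0000)

F = (-1.8000, -1.4000, 2.0000)
τ = (-0.0300, -0.0700, 0.0700)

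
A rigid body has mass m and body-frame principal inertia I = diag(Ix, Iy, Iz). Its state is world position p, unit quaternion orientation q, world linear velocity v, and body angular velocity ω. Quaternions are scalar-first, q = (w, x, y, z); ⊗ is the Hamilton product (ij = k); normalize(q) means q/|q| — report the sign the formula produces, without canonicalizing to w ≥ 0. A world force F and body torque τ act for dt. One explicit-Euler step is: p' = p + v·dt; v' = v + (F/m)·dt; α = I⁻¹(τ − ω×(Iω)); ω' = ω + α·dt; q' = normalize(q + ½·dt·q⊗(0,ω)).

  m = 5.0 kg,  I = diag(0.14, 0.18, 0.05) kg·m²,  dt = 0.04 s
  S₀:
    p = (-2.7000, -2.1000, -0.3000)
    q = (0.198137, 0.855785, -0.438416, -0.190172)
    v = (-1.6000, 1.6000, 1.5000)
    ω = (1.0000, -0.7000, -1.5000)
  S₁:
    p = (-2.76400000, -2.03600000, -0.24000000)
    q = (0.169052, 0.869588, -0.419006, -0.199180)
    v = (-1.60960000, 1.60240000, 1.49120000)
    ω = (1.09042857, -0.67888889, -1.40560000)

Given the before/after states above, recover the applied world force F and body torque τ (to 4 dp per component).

F = (-1.2000, 0.3000, -1.1000)
τ = (0.1800, -0.0400, 0.0900)

velocity change Δv = (-0.00960000, 0.00240000, -0.00880000)
applied force F = (-1.2000, 0.3000, -1.1000)
rate change Δω = (0.09042857, 0.02111111, 0.09440000)
applied torque τ = (0.1800, -0.0400, 0.0900)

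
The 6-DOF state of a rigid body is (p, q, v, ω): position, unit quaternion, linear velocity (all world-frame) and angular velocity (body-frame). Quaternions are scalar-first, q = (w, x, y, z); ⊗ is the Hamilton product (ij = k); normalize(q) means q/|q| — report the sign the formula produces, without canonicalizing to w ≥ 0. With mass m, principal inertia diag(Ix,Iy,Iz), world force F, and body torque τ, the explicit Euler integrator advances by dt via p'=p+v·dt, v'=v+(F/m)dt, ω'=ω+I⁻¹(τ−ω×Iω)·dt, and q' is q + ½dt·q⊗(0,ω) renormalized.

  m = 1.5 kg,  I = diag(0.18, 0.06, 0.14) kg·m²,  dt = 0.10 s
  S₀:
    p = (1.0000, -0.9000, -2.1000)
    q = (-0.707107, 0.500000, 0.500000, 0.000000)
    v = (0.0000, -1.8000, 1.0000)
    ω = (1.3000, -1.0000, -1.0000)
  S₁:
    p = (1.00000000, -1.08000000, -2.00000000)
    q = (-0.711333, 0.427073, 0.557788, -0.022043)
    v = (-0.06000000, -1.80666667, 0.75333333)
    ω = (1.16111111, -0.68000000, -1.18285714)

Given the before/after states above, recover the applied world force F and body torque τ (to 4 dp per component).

F = (-0.9000, -0.1000, -3.7000)
τ = (-0.1700, 0.1400, -0.1000)

v₁ − v₀ = (-0.06000000, -0.00666667, -0.24666667)
m·(v₁−v₀)/dt = (-0.9000, -0.1000, -3.7000)
rate change Δω = (-0.13888889, 0.32000000, -0.18285714)
applied torque τ = (-0.1700, 0.1400, -0.1000)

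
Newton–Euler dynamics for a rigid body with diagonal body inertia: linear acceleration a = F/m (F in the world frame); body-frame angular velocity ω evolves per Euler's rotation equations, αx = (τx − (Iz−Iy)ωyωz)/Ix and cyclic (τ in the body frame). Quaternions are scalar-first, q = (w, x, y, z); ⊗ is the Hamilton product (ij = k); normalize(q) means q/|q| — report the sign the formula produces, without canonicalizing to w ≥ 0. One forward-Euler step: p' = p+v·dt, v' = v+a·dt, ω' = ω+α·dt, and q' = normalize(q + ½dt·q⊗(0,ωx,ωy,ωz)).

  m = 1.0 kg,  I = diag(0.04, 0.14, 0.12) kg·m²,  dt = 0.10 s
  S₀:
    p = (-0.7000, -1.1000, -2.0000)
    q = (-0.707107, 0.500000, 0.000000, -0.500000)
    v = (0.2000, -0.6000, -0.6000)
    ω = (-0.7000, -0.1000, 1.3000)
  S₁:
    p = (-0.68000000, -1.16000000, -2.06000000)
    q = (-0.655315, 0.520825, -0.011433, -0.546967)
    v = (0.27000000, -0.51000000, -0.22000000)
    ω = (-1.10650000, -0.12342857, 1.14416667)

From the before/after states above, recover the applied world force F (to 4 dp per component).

F = (0.7000, 0.9000, 3.8000)

Δv = v₁−v₀ = (0.07000000, 0.09000000, 0.38000000)
m·(v₁−v₀)/dt = (0.7000, 0.9000, 3.8000)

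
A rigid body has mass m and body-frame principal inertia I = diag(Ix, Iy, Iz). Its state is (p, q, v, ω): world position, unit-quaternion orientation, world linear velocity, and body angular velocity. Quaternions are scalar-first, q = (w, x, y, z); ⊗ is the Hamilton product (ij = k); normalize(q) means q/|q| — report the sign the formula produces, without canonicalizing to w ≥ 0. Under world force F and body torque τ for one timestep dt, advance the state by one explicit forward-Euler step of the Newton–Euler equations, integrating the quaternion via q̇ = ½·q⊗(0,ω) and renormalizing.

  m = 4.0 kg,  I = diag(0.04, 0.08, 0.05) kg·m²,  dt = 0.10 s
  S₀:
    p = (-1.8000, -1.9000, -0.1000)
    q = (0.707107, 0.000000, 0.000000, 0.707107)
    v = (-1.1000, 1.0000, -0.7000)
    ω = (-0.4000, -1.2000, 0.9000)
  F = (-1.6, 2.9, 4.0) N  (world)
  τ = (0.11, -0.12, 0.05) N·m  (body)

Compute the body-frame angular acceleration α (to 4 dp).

α = (1.9400, -1.5450, 0.6160)

precession coupling ω×(Iω) = (0.0324, 0.0036, 0.0192)
angular accel α = (1.9400, -1.5450, 0.6160)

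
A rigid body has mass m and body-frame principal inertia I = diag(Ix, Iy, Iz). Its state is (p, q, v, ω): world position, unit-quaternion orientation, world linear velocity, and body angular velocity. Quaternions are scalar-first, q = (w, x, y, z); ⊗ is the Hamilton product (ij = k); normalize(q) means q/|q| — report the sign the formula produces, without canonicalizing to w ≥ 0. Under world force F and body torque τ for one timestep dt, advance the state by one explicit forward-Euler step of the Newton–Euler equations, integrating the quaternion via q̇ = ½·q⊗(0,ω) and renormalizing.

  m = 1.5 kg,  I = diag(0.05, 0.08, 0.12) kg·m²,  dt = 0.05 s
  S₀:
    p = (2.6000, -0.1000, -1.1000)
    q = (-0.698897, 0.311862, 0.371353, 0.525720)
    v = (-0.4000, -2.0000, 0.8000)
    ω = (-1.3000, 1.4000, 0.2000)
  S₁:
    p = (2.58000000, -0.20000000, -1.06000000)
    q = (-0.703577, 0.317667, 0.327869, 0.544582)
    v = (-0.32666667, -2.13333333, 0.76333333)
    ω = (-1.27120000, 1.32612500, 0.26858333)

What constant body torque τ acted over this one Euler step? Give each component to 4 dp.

τ = (0.0400, -0.1000, 0.1100)

rate change Δω = (0.02880000, -0.07387500, 0.06858333)
precession coupling = (0.0112, 0.0182, -0.0546)
I·α + gyro = (0.0400, -0.1000, 0.1100)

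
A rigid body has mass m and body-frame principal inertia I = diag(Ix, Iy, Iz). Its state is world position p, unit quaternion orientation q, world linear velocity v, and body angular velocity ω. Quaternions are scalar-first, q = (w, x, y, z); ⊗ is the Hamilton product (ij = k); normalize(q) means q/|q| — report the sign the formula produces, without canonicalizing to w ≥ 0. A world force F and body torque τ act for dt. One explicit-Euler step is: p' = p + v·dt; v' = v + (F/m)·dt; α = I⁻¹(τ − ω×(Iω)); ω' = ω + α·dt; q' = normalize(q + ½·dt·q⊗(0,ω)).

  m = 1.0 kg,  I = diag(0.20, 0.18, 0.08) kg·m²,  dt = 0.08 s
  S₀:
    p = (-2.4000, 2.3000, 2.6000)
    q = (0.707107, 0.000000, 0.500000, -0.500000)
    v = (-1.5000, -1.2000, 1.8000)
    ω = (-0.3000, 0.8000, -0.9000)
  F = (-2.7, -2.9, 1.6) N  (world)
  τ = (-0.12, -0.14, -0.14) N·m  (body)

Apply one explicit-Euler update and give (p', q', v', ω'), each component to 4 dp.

p' = (-2.5200, 2.2040, 2.7440)
q' = (0.6723, -0.0105, 0.5280, -0.5188)
v' = (-1.7160, -1.4320, 1.9280)
ω' = (-0.3768, 0.7234, -1.0448)

linear accel F/m = (-2.7000, -2.9000, 1.6000)
new position p' = (-2.5200, 2.2040, 2.7440)
new velocity v' = (-1.7160, -1.4320, 1.9280)
angular accel α = (-0.9600, -0.9578, -1.8100)
ω + α·dt = (-0.3768, 0.7234, -1.0448)
2q̇ = q⊗(0,ω) = (-0.8500000, -0.2621321, 0.7156856, -0.4863963)
q + ½dt·q⊗(0,ω), renormalized = (0.6723, -0.0105, 0.5280, -0.5188)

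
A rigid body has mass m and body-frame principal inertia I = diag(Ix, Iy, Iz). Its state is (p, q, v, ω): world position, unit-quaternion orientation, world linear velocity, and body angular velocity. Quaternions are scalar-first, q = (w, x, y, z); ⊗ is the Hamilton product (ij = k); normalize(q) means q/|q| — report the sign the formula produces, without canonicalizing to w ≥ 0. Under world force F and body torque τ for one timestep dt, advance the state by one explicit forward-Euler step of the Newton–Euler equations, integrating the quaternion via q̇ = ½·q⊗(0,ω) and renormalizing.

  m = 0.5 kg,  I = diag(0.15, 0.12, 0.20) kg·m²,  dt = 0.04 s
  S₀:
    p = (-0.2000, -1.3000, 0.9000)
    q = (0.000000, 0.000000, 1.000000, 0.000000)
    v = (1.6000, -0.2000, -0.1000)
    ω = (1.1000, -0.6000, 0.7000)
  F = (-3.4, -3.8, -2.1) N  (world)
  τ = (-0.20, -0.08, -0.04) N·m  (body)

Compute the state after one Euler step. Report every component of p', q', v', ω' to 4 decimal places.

p' = (-0.1360, -1.3080, 0.8960)
q' = (0.0120, 0.0140, 0.9996, -0.0220)
v' = (1.3280, -0.5040, -0.2680)
ω' = (1.0556, -0.6138, 0.6880)

angular accel α = (-1.1093, -0.3458, -0.2990)
new body rate ω' = (1.0556, -0.6138, 0.6880)
q⊗(0,ω) = (0.6000000, 0.7000000, 0.0000000, -1.1000000)
q + ½dt·q⊗(0,ω), renormalized = (0.0120, 0.0140, 0.9996, -0.0220)
p + v·dt = (-0.1360, -1.3080, 0.8960)
v + (F/m)dt = (1.3280, -0.5040, -0.2680)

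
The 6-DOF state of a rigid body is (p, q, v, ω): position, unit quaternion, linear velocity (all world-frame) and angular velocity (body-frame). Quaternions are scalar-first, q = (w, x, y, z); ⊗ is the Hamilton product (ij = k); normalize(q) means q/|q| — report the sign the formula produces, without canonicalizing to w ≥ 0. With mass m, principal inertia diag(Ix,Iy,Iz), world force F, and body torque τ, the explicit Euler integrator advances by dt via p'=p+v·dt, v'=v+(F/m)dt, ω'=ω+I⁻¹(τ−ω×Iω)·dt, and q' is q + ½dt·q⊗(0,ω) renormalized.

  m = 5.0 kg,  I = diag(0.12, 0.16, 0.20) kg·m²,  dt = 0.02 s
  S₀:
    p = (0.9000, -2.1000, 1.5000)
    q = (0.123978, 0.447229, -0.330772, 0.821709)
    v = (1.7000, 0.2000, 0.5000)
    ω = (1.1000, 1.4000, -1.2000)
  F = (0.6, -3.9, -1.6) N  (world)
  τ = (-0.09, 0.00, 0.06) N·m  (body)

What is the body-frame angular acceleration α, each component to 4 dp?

α = (-0.1900, -0.6600, -0.0080)

ω×(Iω) gyroscopic = (-0.0672, 0.1056, 0.0616)
α = I⁻¹(τ − ω×Iω) = (-0.1900, -0.6600, -0.0080)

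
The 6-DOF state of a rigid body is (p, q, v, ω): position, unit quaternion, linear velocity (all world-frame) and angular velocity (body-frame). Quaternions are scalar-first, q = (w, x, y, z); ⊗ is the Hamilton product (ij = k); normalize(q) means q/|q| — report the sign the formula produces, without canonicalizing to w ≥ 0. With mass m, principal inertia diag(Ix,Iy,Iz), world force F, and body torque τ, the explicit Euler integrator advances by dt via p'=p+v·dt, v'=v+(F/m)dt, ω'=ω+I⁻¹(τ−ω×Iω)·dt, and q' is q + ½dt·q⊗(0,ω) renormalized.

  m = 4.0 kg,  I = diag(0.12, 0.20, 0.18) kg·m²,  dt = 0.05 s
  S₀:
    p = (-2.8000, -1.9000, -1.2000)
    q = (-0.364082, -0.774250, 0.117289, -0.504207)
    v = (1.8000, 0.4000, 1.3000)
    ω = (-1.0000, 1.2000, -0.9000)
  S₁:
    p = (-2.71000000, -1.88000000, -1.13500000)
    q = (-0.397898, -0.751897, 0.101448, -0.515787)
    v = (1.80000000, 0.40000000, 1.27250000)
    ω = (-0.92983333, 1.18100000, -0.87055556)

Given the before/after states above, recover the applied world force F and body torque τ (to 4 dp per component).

F = (0.0000, 0.0000, -2.2000)
τ = (0.1900, -0.1300, 0.0100)

Δv = v₁−v₀ = (0.00000000, 0.00000000, -0.02750000)
F = m·Δv/dt = (0.0000, 0.0000, -2.2000)
ω₁ − ω₀ = (0.07016667, -0.01900000, 0.02944444)
gyro term ω₀×Iω₀ = (0.0216, -0.0540, -0.0960)
I·α + gyro = (0.1900, -0.1300, 0.0100)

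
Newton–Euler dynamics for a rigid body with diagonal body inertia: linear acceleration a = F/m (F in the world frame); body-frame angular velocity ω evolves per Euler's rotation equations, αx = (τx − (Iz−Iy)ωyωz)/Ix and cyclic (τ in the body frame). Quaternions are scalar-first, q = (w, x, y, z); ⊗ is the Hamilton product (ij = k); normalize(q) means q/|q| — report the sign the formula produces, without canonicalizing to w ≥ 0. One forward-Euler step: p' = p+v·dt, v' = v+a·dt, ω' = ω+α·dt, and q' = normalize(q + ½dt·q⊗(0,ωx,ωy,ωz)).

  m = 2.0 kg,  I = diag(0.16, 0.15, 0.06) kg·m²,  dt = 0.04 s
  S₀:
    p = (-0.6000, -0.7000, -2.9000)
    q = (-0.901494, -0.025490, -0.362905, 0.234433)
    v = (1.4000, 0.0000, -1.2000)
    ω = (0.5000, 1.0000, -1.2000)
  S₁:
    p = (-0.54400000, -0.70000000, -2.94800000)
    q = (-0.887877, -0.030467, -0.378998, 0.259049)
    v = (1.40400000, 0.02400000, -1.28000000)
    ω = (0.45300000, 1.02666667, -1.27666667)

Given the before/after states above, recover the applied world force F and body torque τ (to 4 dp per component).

F = (0.2000, 1.2000, -4.0000)
τ = (-0.0800, 0.0400, -0.1200)

v₁ − v₀ = (0.00400000, 0.02400000, -0.08000000)
F = m·Δv/dt = (0.2000, 1.2000, -4.0000)
rate change Δω = (-0.04700000, 0.02666667, -0.07666667)
precession coupling = (0.1080, -0.0600, -0.0050)
I·α + gyro = (-0.0800, 0.0400, -0.1200)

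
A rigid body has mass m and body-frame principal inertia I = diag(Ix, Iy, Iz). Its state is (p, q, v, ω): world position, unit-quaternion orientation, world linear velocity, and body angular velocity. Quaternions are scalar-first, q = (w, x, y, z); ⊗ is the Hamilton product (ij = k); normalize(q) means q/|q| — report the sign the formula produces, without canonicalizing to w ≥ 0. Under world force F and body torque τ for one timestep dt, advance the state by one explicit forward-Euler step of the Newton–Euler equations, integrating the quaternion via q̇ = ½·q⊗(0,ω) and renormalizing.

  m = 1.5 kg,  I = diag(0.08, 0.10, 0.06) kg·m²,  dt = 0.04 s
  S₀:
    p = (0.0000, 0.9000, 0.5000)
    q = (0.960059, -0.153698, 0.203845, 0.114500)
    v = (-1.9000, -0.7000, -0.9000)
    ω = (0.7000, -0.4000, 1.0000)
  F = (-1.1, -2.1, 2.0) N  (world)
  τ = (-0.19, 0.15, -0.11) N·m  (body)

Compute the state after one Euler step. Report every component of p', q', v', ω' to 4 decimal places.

p' = (-0.0760, 0.8720, 0.4640)
q' = (0.9612, -0.1352, 0.2008, 0.1320)
v' = (-1.9293, -0.7560, -0.8467)
ω' = (0.5970, -0.3456, 0.9304)

precession coupling ω×(Iω) = (0.0160, 0.0140, -0.0056)
angular accel α = (-2.5750, 1.3600, -1.7400)
new body rate ω' = (0.5970, -0.3456, 0.9304)
Hamilton product q⊗(0,ω) = (0.0746266, 0.9216863, -0.1501756, 0.8788467)
updated quaternion q' = (0.9612, -0.1352, 0.2008, 0.1320)
a = (-0.7333, -1.4000, 1.3333)
p + v·dt = (-0.0760, 0.8720, 0.4640)
v + (F/m)dt = (-1.9293, -0.7560, -0.8467)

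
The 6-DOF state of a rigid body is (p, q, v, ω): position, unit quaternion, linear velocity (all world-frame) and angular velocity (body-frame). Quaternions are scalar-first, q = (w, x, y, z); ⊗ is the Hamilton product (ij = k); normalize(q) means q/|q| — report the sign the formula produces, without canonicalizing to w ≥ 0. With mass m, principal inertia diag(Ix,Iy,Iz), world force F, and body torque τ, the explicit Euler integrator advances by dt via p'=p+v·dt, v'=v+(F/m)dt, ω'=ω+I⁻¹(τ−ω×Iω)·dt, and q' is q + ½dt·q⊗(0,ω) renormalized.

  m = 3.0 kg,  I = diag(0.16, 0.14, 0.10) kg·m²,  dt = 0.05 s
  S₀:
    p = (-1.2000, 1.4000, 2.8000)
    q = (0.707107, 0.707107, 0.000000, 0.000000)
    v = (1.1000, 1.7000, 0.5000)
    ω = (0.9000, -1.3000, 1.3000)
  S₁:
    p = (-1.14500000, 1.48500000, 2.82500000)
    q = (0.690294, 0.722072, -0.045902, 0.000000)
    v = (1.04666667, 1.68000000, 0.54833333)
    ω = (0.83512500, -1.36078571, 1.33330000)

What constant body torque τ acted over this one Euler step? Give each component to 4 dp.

rate change Δω = (-0.06487500, -0.06078571, 0.03330000)
ω₀×(Iω₀) = (0.0676, 0.0702, 0.0234)
applied torque τ = (-0.1400, -0.1000, 0.0900)

τ = (-0.1400, -0.1000, 0.0900)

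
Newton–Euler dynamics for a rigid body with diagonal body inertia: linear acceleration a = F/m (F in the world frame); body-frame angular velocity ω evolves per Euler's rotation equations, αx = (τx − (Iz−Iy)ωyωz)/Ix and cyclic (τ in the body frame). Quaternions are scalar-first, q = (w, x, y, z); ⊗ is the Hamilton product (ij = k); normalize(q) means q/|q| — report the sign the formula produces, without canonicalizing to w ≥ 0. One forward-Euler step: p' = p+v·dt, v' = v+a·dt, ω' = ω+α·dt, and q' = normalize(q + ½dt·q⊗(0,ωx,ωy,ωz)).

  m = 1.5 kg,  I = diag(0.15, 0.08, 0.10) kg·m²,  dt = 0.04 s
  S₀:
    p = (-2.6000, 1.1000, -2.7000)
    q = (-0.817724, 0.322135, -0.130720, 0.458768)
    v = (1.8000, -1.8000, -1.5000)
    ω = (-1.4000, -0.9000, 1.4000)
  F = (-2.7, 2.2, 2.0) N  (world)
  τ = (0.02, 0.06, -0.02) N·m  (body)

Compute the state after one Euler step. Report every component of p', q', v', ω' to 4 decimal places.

p' = (-2.5280, 1.0280, -2.7600)
q' = (-0.8231, 0.3493, -0.1377, 0.4260)
v' = (1.7280, -1.7413, -1.4467)
ω' = (-1.3879, -0.8210, 1.4273)

angular accel α = (0.3013, 1.9750, 0.6820)
ω + α·dt = (-1.3879, -0.8210, 1.4273)
Hamilton product q⊗(0,ω) = (-0.3089342, 1.3746968, -0.3573126, -1.6177431)
q' = normalize(q + ½dt·q⊗(0,ω)) = (-0.8231, 0.3493, -0.1377, 0.4260)
linear accel F/m = (-1.8000, 1.4667, 1.3333)
new position p' = (-2.5280, 1.0280, -2.7600)
new velocity v' = (1.7280, -1.7413, -1.4467)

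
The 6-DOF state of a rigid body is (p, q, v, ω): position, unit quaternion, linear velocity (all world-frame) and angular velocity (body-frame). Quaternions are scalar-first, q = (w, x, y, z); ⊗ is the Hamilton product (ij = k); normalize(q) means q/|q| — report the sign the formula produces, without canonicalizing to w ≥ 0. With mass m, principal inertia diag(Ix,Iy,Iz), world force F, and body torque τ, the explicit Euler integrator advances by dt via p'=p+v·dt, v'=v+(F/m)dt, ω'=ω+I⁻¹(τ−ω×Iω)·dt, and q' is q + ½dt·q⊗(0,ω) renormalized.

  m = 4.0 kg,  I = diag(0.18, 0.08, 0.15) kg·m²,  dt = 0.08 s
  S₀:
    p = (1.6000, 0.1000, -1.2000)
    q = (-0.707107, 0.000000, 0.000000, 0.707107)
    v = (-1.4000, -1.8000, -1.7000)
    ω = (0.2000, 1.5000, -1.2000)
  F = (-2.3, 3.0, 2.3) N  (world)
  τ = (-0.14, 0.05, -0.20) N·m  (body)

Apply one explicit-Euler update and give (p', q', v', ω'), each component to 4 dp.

a = (-0.5750, 0.7500, 0.5750)
p' = p + v·dt = (1.4880, -0.0440, -1.3360)
v + (F/m)dt = (-1.4460, -1.7400, -1.6540)
ω×(Iω) gyroscopic = (-0.1260, -0.0072, -0.0300)
α = I⁻¹(τ − ω×Iω) = (-0.0778, 0.7150, -1.1333)
ω + α·dt = (0.1938, 1.5572, -1.2907)
2q̇ = q⊗(0,ω) = (0.8485284, -1.2020819, -0.9192391, 0.8485284)
q' = normalize(q + ½dt·q⊗(0,ω)) = (-0.6712, -0.0479, -0.0367, 0.7388)

p' = (1.4880, -0.0440, -1.3360)
q' = (-0.6712, -0.0479, -0.0367, 0.7388)
v' = (-1.4460, -1.7400, -1.6540)
ω' = (0.1938, 1.5572, -1.2907)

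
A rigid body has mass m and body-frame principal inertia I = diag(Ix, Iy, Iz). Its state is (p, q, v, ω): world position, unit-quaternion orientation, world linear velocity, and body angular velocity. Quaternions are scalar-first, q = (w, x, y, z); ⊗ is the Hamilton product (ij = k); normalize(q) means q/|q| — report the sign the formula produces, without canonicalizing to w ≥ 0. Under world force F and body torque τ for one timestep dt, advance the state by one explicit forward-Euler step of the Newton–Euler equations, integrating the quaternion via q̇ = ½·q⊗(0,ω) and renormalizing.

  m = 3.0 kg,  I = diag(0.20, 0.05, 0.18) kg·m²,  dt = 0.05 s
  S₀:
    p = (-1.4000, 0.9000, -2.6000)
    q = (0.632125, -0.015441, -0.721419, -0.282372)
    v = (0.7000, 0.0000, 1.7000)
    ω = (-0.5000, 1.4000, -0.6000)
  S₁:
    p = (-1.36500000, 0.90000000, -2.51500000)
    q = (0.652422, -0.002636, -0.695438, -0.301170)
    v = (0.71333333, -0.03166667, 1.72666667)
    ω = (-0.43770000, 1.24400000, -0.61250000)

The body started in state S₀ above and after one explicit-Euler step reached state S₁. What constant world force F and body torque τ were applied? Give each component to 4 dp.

Δv = v₁−v₀ = (0.01333333, -0.03166667, 0.02666667)
m·(v₁−v₀)/dt = (0.8000, -1.9000, 1.6000)
Δω = ω₁−ω₀ = (0.06230000, -0.15600000, -0.01250000)
τ = I·(Δω/dt) + ω₀×(Iω₀) = (0.1400, -0.1500, 0.0600)

F = (0.8000, -1.9000, 1.6000)
τ = (0.1400, -0.1500, 0.0600)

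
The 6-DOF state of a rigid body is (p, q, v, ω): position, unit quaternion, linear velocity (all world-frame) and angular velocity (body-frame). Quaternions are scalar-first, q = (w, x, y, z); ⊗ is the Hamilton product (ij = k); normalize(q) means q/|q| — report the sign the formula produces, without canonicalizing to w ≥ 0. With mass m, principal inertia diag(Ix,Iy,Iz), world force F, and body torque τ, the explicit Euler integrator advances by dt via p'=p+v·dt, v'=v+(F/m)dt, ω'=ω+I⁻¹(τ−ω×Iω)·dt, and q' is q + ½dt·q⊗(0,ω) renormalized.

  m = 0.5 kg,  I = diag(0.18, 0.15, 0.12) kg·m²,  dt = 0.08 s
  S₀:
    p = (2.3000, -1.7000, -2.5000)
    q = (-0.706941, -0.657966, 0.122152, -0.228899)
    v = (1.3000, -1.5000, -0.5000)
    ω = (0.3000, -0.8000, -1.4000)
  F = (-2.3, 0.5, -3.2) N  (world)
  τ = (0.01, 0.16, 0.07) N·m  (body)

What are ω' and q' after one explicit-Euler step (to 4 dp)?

ω' = (0.3194, -0.7012, -1.3581)
q' = (-0.7064, -0.6792, 0.1050, -0.1694)

gyro term ω×Iω = (-0.0336, -0.0252, 0.0072)
(τ − ω×Iω)/I = (0.2422, 1.2347, 0.5233)
ω + α·dt = (0.3194, -0.7012, -1.3581)
2q̇ = q⊗(0,ω) = (-0.0253472, -0.5662143, -0.4242693, 1.4794446)
q + ½dt·q⊗(0,ω), renormalized = (-0.7064, -0.6792, 0.1050, -0.1694)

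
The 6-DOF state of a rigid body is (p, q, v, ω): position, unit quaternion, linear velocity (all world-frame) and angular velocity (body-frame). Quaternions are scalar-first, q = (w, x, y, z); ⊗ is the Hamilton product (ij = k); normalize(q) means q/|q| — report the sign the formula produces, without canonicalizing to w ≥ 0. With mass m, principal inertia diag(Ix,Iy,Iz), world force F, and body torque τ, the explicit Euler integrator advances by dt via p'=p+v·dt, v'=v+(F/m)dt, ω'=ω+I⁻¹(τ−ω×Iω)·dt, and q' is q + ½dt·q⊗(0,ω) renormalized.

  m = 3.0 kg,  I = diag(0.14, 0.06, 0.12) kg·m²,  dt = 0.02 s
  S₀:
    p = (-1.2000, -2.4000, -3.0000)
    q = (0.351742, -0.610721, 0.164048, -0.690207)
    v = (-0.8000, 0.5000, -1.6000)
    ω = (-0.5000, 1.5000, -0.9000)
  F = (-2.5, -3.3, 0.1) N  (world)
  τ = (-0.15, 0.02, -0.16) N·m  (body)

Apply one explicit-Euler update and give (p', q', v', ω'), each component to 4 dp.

p' = (-1.2160, -2.3900, -3.0320)
q' = (0.3400, -0.6035, 0.1673, -0.7016)
v' = (-0.8167, 0.4780, -1.5993)
ω' = (-0.5099, 1.5037, -0.9367)

gyro term ω×Iω = (-0.0810, 0.0090, 0.0600)
angular accel α = (-0.4929, 0.1833, -1.8333)
ω' = ω + α·dt = (-0.5099, 1.5037, -0.9367)
Hamilton product q⊗(0,ω) = (-1.1726188, 0.7117963, 0.3230676, -1.1506253)
updated quaternion q' = (0.3400, -0.6035, 0.1673, -0.7016)
linear accel F/m = (-0.8333, -1.1000, 0.0333)
p' = p + v·dt = (-1.2160, -2.3900, -3.0320)
v' = v + a·dt = (-0.8167, 0.4780, -1.5993)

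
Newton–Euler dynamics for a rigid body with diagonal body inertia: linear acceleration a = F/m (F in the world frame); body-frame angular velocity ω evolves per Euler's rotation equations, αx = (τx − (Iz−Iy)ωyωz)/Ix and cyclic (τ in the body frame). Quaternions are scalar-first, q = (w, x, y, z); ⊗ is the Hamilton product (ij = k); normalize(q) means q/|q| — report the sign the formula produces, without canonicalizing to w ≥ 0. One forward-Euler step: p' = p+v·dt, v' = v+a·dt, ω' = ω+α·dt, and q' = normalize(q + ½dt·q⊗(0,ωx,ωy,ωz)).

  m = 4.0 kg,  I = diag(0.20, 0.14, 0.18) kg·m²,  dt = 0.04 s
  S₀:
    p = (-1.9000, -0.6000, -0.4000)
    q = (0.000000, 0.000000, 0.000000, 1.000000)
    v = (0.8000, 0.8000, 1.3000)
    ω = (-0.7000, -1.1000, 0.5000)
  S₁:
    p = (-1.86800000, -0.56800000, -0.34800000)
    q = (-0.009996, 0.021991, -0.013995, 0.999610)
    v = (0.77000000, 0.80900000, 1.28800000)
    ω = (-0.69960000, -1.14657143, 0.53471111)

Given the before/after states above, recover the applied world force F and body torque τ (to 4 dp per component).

ω₁ − ω₀ = (0.00040000, -0.04657143, 0.03471111)
gyro term ω₀×Iω₀ = (-0.0220, -0.0070, -0.0462)
applied torque τ = (-0.0200, -0.1700, 0.1100)
Δv = v₁−v₀ = (-0.03000000, 0.00900000, -0.01200000)
F = m·Δv/dt = (-3.0000, 0.9000, -1.2000)

F = (-3.0000, 0.9000, -1.2000)
τ = (-0.0200, -0.1700, 0.1100)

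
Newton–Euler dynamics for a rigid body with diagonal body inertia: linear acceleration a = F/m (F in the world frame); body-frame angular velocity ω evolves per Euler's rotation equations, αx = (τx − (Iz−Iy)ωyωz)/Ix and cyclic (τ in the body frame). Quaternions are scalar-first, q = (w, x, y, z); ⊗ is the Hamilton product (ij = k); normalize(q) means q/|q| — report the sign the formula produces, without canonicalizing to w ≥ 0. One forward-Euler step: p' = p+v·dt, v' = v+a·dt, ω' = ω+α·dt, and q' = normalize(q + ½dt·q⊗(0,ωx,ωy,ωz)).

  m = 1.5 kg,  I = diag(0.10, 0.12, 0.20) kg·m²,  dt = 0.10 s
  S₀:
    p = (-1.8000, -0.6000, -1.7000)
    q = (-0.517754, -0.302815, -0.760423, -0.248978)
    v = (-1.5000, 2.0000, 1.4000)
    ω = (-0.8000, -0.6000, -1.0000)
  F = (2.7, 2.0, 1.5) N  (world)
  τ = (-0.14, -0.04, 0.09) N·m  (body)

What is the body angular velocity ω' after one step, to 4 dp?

ω' = (-0.9880, -0.5667, -0.9598)

gyro term ω×Iω = (0.0480, -0.0800, 0.0096)
(τ − ω×Iω)/I = (-1.8800, 0.3333, 0.4020)
new body rate ω' = (-0.9880, -0.5667, -0.9598)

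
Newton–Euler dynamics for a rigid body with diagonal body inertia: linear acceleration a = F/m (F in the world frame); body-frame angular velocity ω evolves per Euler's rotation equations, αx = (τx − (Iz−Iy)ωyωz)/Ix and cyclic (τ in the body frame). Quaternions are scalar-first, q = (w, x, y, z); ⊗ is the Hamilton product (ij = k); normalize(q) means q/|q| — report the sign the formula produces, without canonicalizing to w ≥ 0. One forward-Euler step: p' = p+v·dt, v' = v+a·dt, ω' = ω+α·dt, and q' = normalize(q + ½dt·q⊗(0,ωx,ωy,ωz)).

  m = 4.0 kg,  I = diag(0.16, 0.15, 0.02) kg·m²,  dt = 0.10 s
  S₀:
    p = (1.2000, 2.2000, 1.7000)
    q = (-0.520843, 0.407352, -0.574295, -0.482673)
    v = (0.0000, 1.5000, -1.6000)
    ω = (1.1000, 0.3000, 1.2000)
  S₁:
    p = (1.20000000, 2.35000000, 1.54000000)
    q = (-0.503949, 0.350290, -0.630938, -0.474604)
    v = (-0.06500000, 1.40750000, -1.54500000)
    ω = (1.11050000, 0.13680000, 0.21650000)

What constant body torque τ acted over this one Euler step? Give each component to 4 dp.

τ = (-0.0300, -0.0600, -0.2000)

ω₁ − ω₀ = (0.01050000, -0.16320000, -0.98350000)
precession coupling = (-0.0468, 0.1848, -0.0033)
I·α + gyro = (-0.0300, -0.0600, -0.2000)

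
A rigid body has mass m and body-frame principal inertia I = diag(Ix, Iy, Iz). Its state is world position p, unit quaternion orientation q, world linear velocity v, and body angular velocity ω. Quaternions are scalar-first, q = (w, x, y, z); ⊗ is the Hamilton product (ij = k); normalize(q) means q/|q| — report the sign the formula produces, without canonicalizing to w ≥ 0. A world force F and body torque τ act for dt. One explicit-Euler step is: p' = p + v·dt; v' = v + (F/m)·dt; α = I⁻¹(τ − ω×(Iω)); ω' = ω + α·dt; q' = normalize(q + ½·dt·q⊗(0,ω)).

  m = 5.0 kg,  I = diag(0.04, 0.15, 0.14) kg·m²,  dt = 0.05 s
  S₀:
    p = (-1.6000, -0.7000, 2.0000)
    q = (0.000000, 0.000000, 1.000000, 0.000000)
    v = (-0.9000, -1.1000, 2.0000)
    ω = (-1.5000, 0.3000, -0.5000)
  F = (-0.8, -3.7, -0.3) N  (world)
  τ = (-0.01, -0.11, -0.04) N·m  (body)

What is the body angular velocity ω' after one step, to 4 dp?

α = I⁻¹(τ − ω×Iω) = (-0.2875, -0.2333, 0.0679)
ω' = ω + α·dt = (-1.5144, 0.2883, -0.4966)

ω' = (-1.5144, 0.2883, -0.4966)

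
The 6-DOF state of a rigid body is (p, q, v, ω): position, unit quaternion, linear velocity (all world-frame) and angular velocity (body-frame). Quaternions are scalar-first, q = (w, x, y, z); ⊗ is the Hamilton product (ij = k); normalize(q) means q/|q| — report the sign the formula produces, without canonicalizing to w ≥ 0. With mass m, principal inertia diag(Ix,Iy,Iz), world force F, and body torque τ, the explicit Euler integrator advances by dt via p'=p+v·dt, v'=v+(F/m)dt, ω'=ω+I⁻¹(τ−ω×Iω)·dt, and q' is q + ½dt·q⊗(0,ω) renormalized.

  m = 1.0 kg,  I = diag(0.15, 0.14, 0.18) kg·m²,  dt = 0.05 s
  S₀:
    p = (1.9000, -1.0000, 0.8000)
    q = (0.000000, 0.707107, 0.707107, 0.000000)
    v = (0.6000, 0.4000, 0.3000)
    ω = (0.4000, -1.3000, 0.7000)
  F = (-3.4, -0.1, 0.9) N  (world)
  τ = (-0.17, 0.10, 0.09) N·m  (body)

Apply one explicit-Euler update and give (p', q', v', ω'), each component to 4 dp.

angular accel α = (-0.8907, 0.7743, 0.4711)
ω + α·dt = (0.3555, -1.2613, 0.7236)
Hamilton product q⊗(0,ω) = (0.6363963, 0.4949749, -0.4949749, -1.2020819)
updated quaternion q' = (0.0159, 0.7190, 0.6942, -0.0300)
p' = p + v·dt = (1.9300, -0.9800, 0.8150)
new velocity v' = (0.4300, 0.3950, 0.3450)

p' = (1.9300, -0.9800, 0.8150)
q' = (0.0159, 0.7190, 0.6942, -0.0300)
v' = (0.4300, 0.3950, 0.3450)
ω' = (0.3555, -1.2613, 0.7236)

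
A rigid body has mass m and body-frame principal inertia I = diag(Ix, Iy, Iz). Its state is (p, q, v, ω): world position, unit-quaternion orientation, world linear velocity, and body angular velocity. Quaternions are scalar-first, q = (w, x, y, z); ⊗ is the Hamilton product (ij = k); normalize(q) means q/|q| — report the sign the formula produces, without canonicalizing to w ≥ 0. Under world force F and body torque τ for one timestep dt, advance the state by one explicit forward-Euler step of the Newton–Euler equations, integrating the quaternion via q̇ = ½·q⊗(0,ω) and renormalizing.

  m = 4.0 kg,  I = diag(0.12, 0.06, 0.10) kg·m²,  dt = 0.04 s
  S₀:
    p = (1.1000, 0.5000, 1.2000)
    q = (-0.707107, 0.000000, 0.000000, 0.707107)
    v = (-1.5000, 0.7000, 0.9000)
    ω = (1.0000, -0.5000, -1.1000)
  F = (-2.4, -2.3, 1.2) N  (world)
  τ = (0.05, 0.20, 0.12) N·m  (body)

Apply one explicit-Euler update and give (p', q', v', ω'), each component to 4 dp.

a = F/m = (-0.6000, -0.5750, 0.3000)
p' = p + v·dt = (1.0400, 0.5280, 1.2360)
new velocity v' = (-1.5240, 0.6770, 0.9120)
(τ − ω×Iω)/I = (0.2333, 3.7000, 0.9000)
new body rate ω' = (1.0093, -0.3520, -1.0640)
2q̇ = q⊗(0,ω) = (0.7778177, -0.3535535, 1.0606605, 0.7778177)
q + ½dt·q⊗(0,ω), renormalized = (-0.6912, -0.0071, 0.0212, 0.7223)

p' = (1.0400, 0.5280, 1.2360)
q' = (-0.6912, -0.0071, 0.0212, 0.7223)
v' = (-1.5240, 0.6770, 0.9120)
ω' = (1.0093, -0.3520, -1.0640)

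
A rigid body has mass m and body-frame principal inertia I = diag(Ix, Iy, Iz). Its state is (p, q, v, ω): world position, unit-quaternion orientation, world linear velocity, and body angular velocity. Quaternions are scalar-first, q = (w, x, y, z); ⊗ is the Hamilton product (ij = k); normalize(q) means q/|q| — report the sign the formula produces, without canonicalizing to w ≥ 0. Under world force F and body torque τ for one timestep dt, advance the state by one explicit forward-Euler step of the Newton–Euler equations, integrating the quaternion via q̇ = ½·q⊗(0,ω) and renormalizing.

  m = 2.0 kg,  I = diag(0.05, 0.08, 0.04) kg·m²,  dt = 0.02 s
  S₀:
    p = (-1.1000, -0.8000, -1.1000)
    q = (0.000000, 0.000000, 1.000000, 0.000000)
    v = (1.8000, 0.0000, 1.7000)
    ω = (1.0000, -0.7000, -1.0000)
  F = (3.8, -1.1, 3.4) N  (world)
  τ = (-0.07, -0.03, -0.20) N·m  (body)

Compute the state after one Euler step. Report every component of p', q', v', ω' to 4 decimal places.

α = I⁻¹(τ − ω×Iω) = (-0.8400, -0.2500, -4.4750)
new body rate ω' = (0.9832, -0.7050, -1.0895)
q⊗(0,ω) = (0.7000000, -1.0000000, 0.0000000, -1.0000000)
q' = normalize(q + ½dt·q⊗(0,ω)) = (0.0070, -0.0100, 0.9999, -0.0100)
a = F/m = (1.9000, -0.5500, 1.7000)
p' = p + v·dt = (-1.0640, -0.8000, -1.0660)
new velocity v' = (1.8380, -0.0110, 1.7340)

p' = (-1.0640, -0.8000, -1.0660)
q' = (0.0070, -0.0100, 0.9999, -0.0100)
v' = (1.8380, -0.0110, 1.7340)
ω' = (0.9832, -0.7050, -1.0895)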